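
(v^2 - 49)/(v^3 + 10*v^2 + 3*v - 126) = (v - 7)/(v^2 + 3*v - 18)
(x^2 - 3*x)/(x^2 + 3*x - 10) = x*(x - 3)/(x^2 + 3*x - 10)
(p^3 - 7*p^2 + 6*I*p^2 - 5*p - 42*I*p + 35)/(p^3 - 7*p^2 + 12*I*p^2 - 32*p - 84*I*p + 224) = (p^2 + 6*I*p - 5)/(p^2 + 12*I*p - 32)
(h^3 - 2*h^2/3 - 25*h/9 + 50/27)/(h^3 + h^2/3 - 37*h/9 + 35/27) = (9*h^2 + 9*h - 10)/(9*h^2 + 18*h - 7)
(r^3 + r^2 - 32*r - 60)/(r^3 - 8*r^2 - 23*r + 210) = (r + 2)/(r - 7)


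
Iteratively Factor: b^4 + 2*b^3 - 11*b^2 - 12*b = (b + 1)*(b^3 + b^2 - 12*b) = (b - 3)*(b + 1)*(b^2 + 4*b) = b*(b - 3)*(b + 1)*(b + 4)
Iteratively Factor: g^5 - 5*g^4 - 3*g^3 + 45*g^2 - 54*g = (g + 3)*(g^4 - 8*g^3 + 21*g^2 - 18*g) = (g - 3)*(g + 3)*(g^3 - 5*g^2 + 6*g) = (g - 3)*(g - 2)*(g + 3)*(g^2 - 3*g) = (g - 3)^2*(g - 2)*(g + 3)*(g)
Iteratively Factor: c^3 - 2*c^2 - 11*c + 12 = (c - 1)*(c^2 - c - 12) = (c - 4)*(c - 1)*(c + 3)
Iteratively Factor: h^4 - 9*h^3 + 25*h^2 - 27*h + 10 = (h - 2)*(h^3 - 7*h^2 + 11*h - 5) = (h - 5)*(h - 2)*(h^2 - 2*h + 1) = (h - 5)*(h - 2)*(h - 1)*(h - 1)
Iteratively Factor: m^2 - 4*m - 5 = (m - 5)*(m + 1)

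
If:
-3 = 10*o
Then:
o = -3/10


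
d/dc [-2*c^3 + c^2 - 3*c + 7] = -6*c^2 + 2*c - 3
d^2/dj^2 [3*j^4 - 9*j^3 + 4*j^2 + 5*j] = 36*j^2 - 54*j + 8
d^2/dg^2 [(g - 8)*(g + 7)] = 2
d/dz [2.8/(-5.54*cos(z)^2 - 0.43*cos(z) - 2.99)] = -(31.024*cos(z) + 1.204)*sin(z)/(5.54*cos(z)^2 + 0.43*cos(z) + 2.99)^2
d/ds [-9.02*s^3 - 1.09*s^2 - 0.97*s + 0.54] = -27.06*s^2 - 2.18*s - 0.97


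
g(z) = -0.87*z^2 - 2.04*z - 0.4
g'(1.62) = -4.86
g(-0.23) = 0.02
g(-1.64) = 0.61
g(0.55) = -1.79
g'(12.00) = -22.92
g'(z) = -1.74*z - 2.04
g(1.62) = -5.99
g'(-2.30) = 1.96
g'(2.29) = -6.02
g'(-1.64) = 0.81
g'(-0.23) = -1.64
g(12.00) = -150.16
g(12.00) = -150.16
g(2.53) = -11.13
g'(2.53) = -6.44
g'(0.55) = -3.00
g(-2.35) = -0.41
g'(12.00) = -22.92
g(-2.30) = -0.31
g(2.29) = -9.63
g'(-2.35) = 2.05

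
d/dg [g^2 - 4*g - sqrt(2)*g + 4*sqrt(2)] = 2*g - 4 - sqrt(2)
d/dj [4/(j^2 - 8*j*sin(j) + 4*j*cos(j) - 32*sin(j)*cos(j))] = 8*(2*j*sin(j) + 4*j*cos(j) - j + 4*sin(j) - 2*cos(j) + 16*cos(2*j))/((j - 8*sin(j))^2*(j + 4*cos(j))^2)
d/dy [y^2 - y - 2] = 2*y - 1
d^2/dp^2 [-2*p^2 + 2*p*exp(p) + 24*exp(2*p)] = 2*p*exp(p) + 96*exp(2*p) + 4*exp(p) - 4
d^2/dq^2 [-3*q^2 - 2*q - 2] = -6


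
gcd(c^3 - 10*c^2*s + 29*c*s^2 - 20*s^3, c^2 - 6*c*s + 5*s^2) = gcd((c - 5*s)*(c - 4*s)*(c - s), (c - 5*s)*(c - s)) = c^2 - 6*c*s + 5*s^2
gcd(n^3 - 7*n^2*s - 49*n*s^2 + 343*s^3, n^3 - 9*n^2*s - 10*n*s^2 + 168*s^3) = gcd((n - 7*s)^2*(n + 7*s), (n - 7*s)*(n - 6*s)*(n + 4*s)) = -n + 7*s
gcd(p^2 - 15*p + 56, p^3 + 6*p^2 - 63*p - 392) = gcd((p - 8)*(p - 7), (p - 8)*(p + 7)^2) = p - 8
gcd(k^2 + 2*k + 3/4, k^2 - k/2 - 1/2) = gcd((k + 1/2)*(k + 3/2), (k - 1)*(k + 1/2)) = k + 1/2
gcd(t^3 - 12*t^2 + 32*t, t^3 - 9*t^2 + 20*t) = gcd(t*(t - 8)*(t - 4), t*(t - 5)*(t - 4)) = t^2 - 4*t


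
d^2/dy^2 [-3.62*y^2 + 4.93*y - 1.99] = -7.24000000000000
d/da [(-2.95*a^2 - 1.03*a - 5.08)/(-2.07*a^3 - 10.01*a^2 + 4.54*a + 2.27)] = (-6.1065*a^4 - 4.2642*a^3 - 55.2501*a^2 - 115.0946*a + 20.7251)/(4.2849*a^6 + 41.4414*a^5 + 81.4045*a^4 - 100.2886*a^3 - 24.8338*a^2 + 20.6116*a + 5.1529)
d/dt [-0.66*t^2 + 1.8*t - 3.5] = 1.8 - 1.32*t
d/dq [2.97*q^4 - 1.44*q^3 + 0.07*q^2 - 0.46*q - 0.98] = 11.88*q^3 - 4.32*q^2 + 0.14*q - 0.46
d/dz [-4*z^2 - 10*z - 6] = -8*z - 10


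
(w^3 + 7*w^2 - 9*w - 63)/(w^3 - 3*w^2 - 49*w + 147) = (w + 3)/(w - 7)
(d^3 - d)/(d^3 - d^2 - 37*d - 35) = d*(d - 1)/(d^2 - 2*d - 35)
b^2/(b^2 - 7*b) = b/(b - 7)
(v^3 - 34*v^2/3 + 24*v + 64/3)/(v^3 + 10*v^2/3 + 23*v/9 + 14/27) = 9*(v^2 - 12*v + 32)/(9*v^2 + 24*v + 7)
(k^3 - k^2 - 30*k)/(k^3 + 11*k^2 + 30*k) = (k - 6)/(k + 6)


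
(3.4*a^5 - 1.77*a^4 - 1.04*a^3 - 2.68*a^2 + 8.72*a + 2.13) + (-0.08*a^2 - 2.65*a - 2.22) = 3.4*a^5 - 1.77*a^4 - 1.04*a^3 - 2.76*a^2 + 6.07*a - 0.0900000000000003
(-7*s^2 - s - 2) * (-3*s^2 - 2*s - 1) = 21*s^4 + 17*s^3 + 15*s^2 + 5*s + 2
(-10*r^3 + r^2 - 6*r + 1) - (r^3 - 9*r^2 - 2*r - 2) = -11*r^3 + 10*r^2 - 4*r + 3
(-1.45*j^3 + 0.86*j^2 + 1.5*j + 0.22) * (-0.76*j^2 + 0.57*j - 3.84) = 1.102*j^5 - 1.4801*j^4 + 4.9182*j^3 - 2.6146*j^2 - 5.6346*j - 0.8448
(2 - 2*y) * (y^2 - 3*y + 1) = -2*y^3 + 8*y^2 - 8*y + 2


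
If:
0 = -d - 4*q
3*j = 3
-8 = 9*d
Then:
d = -8/9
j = 1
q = 2/9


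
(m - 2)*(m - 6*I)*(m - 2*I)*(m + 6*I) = m^4 - 2*m^3 - 2*I*m^3 + 36*m^2 + 4*I*m^2 - 72*m - 72*I*m + 144*I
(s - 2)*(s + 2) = s^2 - 4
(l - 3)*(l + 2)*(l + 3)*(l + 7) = l^4 + 9*l^3 + 5*l^2 - 81*l - 126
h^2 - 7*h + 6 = (h - 6)*(h - 1)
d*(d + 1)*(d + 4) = d^3 + 5*d^2 + 4*d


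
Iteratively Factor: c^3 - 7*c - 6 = (c + 2)*(c^2 - 2*c - 3) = (c + 1)*(c + 2)*(c - 3)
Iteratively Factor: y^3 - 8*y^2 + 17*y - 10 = (y - 1)*(y^2 - 7*y + 10) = (y - 2)*(y - 1)*(y - 5)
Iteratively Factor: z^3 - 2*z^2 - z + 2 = (z - 2)*(z^2 - 1) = (z - 2)*(z + 1)*(z - 1)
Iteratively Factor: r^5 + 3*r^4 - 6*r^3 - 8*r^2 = (r + 1)*(r^4 + 2*r^3 - 8*r^2) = r*(r + 1)*(r^3 + 2*r^2 - 8*r) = r*(r - 2)*(r + 1)*(r^2 + 4*r) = r*(r - 2)*(r + 1)*(r + 4)*(r)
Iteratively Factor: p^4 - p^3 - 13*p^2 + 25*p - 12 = (p - 3)*(p^3 + 2*p^2 - 7*p + 4) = (p - 3)*(p + 4)*(p^2 - 2*p + 1) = (p - 3)*(p - 1)*(p + 4)*(p - 1)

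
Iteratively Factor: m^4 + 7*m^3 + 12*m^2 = (m + 3)*(m^3 + 4*m^2) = m*(m + 3)*(m^2 + 4*m) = m^2*(m + 3)*(m + 4)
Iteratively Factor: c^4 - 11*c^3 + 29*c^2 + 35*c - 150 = (c - 3)*(c^3 - 8*c^2 + 5*c + 50) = (c - 5)*(c - 3)*(c^2 - 3*c - 10) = (c - 5)^2*(c - 3)*(c + 2)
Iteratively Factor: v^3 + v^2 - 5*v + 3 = (v - 1)*(v^2 + 2*v - 3) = (v - 1)*(v + 3)*(v - 1)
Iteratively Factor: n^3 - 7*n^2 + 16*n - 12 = (n - 2)*(n^2 - 5*n + 6) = (n - 3)*(n - 2)*(n - 2)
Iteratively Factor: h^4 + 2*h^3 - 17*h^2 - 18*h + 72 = (h - 2)*(h^3 + 4*h^2 - 9*h - 36) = (h - 2)*(h + 4)*(h^2 - 9) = (h - 2)*(h + 3)*(h + 4)*(h - 3)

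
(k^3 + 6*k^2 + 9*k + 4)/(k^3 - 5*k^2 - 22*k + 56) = (k^2 + 2*k + 1)/(k^2 - 9*k + 14)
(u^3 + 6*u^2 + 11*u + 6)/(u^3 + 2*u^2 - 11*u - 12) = (u^2 + 5*u + 6)/(u^2 + u - 12)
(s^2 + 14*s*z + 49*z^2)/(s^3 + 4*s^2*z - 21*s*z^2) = (-s - 7*z)/(s*(-s + 3*z))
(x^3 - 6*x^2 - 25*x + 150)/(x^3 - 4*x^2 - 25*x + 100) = (x - 6)/(x - 4)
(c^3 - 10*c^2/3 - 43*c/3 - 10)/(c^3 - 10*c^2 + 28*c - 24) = (3*c^2 + 8*c + 5)/(3*(c^2 - 4*c + 4))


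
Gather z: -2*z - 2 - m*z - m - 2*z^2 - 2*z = -m - 2*z^2 + z*(-m - 4) - 2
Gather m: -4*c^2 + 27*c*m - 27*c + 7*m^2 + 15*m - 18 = -4*c^2 - 27*c + 7*m^2 + m*(27*c + 15) - 18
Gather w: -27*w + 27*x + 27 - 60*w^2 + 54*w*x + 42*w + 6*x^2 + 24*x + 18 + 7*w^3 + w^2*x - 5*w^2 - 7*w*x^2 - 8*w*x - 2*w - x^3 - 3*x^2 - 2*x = 7*w^3 + w^2*(x - 65) + w*(-7*x^2 + 46*x + 13) - x^3 + 3*x^2 + 49*x + 45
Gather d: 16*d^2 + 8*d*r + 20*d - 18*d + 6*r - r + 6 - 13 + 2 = 16*d^2 + d*(8*r + 2) + 5*r - 5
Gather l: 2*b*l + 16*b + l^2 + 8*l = 16*b + l^2 + l*(2*b + 8)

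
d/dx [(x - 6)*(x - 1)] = 2*x - 7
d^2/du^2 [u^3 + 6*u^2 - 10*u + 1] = 6*u + 12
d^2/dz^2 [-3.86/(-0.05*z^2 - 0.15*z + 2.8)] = (-0.0193*z^2 - 0.0579*z + 3.86*(0.1*z + 0.15)*(0.2*z + 0.3) + 1.0808)/(0.05*z^2 + 0.15*z - 2.8)^3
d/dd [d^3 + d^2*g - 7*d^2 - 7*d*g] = 3*d^2 + 2*d*g - 14*d - 7*g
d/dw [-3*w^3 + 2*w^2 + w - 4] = -9*w^2 + 4*w + 1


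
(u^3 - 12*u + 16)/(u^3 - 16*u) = (u^2 - 4*u + 4)/(u*(u - 4))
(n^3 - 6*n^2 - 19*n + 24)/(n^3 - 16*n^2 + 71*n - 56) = (n + 3)/(n - 7)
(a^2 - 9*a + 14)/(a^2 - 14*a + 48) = (a^2 - 9*a + 14)/(a^2 - 14*a + 48)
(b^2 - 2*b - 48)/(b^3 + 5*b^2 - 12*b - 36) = (b - 8)/(b^2 - b - 6)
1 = 1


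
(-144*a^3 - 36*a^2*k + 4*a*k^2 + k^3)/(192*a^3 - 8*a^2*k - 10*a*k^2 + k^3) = (-6*a - k)/(8*a - k)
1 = 1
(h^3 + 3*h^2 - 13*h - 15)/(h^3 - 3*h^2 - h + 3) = (h + 5)/(h - 1)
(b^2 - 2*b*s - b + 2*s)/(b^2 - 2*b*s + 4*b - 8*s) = (b - 1)/(b + 4)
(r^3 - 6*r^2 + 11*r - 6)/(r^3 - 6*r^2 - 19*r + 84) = (r^2 - 3*r + 2)/(r^2 - 3*r - 28)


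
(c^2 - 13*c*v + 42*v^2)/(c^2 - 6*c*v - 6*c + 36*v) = (c - 7*v)/(c - 6)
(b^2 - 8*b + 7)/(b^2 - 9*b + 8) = (b - 7)/(b - 8)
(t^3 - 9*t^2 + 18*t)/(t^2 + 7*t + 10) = t*(t^2 - 9*t + 18)/(t^2 + 7*t + 10)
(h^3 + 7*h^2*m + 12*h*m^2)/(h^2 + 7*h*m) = (h^2 + 7*h*m + 12*m^2)/(h + 7*m)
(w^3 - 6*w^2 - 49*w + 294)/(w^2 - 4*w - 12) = (w^2 - 49)/(w + 2)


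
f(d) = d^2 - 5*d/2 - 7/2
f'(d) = 2*d - 5/2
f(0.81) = -4.87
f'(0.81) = -0.88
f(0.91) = -4.95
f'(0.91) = -0.68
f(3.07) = -1.75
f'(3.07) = 3.64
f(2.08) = -4.37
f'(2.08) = 1.66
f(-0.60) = -1.64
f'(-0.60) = -3.70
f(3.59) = 0.41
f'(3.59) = 4.68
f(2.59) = -3.27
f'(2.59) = 2.68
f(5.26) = 11.02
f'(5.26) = 8.02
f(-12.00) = 170.50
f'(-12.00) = -26.50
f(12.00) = 110.50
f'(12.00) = 21.50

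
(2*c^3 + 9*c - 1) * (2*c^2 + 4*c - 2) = 4*c^5 + 8*c^4 + 14*c^3 + 34*c^2 - 22*c + 2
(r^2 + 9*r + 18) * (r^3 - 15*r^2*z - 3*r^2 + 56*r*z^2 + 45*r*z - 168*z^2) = r^5 - 15*r^4*z + 6*r^4 + 56*r^3*z^2 - 90*r^3*z - 9*r^3 + 336*r^2*z^2 + 135*r^2*z - 54*r^2 - 504*r*z^2 + 810*r*z - 3024*z^2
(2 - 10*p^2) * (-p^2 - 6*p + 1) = 10*p^4 + 60*p^3 - 12*p^2 - 12*p + 2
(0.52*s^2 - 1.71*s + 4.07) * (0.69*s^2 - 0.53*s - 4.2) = 0.3588*s^4 - 1.4555*s^3 + 1.5306*s^2 + 5.0249*s - 17.094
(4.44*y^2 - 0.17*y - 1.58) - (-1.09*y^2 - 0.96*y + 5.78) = 5.53*y^2 + 0.79*y - 7.36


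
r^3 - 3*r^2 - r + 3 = (r - 3)*(r - 1)*(r + 1)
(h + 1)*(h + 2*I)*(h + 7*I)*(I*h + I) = I*h^4 - 9*h^3 + 2*I*h^3 - 18*h^2 - 13*I*h^2 - 9*h - 28*I*h - 14*I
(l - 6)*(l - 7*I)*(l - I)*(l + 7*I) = l^4 - 6*l^3 - I*l^3 + 49*l^2 + 6*I*l^2 - 294*l - 49*I*l + 294*I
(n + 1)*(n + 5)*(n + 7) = n^3 + 13*n^2 + 47*n + 35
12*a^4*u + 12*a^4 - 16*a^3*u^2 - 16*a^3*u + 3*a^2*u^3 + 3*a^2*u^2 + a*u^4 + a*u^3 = (-2*a + u)*(-a + u)*(6*a + u)*(a*u + a)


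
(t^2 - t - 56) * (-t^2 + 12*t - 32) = -t^4 + 13*t^3 + 12*t^2 - 640*t + 1792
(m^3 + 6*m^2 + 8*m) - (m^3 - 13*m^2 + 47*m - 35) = 19*m^2 - 39*m + 35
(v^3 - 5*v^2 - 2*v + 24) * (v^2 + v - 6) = v^5 - 4*v^4 - 13*v^3 + 52*v^2 + 36*v - 144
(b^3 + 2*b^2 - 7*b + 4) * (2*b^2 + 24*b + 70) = 2*b^5 + 28*b^4 + 104*b^3 - 20*b^2 - 394*b + 280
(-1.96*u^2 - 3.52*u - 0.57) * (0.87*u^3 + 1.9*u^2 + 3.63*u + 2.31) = -1.7052*u^5 - 6.7864*u^4 - 14.2987*u^3 - 18.3882*u^2 - 10.2003*u - 1.3167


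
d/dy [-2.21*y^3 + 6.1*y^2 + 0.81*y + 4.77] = -6.63*y^2 + 12.2*y + 0.81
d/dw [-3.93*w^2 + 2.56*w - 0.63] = 2.56 - 7.86*w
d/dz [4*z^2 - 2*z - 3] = 8*z - 2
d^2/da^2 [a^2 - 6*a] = 2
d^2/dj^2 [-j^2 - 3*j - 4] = -2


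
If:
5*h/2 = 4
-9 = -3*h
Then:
No Solution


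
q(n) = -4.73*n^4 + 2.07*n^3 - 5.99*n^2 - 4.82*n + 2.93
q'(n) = -18.92*n^3 + 6.21*n^2 - 11.98*n - 4.82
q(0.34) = 0.62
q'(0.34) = -8.92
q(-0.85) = -1.04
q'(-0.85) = 21.47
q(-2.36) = -192.99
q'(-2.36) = 306.73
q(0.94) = -8.87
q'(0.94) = -26.31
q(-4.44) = -2113.14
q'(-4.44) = 1826.83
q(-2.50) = -239.57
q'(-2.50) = 359.57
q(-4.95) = -3210.81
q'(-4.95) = 2501.40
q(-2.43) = -215.35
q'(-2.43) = 332.44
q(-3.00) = -475.54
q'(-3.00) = 597.85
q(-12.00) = -102460.03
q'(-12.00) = 33726.94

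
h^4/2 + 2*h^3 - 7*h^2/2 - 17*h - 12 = (h/2 + 1/2)*(h - 3)*(h + 2)*(h + 4)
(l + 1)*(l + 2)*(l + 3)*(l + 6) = l^4 + 12*l^3 + 47*l^2 + 72*l + 36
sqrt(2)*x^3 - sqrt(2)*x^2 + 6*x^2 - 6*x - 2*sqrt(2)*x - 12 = (x - 2)*(x + 3*sqrt(2))*(sqrt(2)*x + sqrt(2))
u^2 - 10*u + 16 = (u - 8)*(u - 2)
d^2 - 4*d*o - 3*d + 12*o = (d - 3)*(d - 4*o)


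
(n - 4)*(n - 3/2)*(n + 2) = n^3 - 7*n^2/2 - 5*n + 12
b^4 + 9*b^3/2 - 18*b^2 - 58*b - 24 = (b - 4)*(b + 1/2)*(b + 2)*(b + 6)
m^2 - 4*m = m*(m - 4)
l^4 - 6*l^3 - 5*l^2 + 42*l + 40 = (l - 5)*(l - 4)*(l + 1)*(l + 2)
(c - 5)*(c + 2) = c^2 - 3*c - 10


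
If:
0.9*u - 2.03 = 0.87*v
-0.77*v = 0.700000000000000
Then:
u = 1.38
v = -0.91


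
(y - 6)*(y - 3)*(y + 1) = y^3 - 8*y^2 + 9*y + 18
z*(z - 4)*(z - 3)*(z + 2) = z^4 - 5*z^3 - 2*z^2 + 24*z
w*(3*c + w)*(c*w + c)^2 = 3*c^3*w^3 + 6*c^3*w^2 + 3*c^3*w + c^2*w^4 + 2*c^2*w^3 + c^2*w^2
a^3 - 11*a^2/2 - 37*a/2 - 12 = (a - 8)*(a + 1)*(a + 3/2)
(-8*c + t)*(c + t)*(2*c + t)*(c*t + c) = -16*c^4*t - 16*c^4 - 22*c^3*t^2 - 22*c^3*t - 5*c^2*t^3 - 5*c^2*t^2 + c*t^4 + c*t^3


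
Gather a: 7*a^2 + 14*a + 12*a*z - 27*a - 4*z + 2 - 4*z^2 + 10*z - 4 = 7*a^2 + a*(12*z - 13) - 4*z^2 + 6*z - 2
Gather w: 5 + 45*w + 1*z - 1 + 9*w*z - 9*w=w*(9*z + 36) + z + 4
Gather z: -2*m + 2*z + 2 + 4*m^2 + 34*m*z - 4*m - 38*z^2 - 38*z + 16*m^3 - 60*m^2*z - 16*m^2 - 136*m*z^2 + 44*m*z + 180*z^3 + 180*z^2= 16*m^3 - 12*m^2 - 6*m + 180*z^3 + z^2*(142 - 136*m) + z*(-60*m^2 + 78*m - 36) + 2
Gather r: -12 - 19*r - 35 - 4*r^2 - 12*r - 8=-4*r^2 - 31*r - 55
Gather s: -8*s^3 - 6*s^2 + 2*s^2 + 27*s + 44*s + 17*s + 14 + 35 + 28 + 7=-8*s^3 - 4*s^2 + 88*s + 84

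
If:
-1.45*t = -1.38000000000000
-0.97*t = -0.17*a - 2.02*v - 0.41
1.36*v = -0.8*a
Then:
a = -0.50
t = 0.95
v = 0.30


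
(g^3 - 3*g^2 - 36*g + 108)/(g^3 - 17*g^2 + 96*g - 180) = (g^2 + 3*g - 18)/(g^2 - 11*g + 30)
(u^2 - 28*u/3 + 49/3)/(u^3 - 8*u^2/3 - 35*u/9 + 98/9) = 3*(u - 7)/(3*u^2 - u - 14)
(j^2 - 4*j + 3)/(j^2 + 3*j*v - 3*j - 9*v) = (j - 1)/(j + 3*v)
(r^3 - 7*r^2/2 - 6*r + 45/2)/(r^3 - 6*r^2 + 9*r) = (r + 5/2)/r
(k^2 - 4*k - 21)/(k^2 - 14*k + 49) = (k + 3)/(k - 7)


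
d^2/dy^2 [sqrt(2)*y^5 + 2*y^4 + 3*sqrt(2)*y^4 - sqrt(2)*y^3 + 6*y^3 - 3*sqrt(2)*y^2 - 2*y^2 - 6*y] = 20*sqrt(2)*y^3 + 24*y^2 + 36*sqrt(2)*y^2 - 6*sqrt(2)*y + 36*y - 6*sqrt(2) - 4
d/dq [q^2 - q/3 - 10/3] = 2*q - 1/3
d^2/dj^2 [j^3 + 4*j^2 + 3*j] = 6*j + 8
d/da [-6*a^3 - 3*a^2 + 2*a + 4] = -18*a^2 - 6*a + 2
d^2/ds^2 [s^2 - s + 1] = 2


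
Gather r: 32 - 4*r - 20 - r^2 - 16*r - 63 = -r^2 - 20*r - 51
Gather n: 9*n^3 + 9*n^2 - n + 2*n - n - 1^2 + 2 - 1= 9*n^3 + 9*n^2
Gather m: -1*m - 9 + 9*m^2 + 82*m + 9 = 9*m^2 + 81*m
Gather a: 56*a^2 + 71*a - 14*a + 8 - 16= 56*a^2 + 57*a - 8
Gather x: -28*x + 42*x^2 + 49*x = 42*x^2 + 21*x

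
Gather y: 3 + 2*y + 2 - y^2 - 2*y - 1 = 4 - y^2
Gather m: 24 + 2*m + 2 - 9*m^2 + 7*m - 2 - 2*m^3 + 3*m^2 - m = -2*m^3 - 6*m^2 + 8*m + 24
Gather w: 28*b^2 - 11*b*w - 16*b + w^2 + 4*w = 28*b^2 - 16*b + w^2 + w*(4 - 11*b)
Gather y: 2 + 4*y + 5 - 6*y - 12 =-2*y - 5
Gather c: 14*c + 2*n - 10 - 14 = 14*c + 2*n - 24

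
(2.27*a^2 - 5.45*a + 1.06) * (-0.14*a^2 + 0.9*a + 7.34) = -0.3178*a^4 + 2.806*a^3 + 11.6084*a^2 - 39.049*a + 7.7804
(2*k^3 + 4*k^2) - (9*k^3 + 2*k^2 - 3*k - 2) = -7*k^3 + 2*k^2 + 3*k + 2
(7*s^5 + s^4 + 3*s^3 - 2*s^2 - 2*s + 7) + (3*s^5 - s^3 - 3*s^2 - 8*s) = 10*s^5 + s^4 + 2*s^3 - 5*s^2 - 10*s + 7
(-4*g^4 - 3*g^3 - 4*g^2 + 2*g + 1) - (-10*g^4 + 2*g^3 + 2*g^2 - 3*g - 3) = 6*g^4 - 5*g^3 - 6*g^2 + 5*g + 4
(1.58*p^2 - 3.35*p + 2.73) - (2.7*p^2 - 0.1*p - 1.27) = -1.12*p^2 - 3.25*p + 4.0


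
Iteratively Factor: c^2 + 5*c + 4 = (c + 1)*(c + 4)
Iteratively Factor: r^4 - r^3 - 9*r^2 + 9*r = (r - 1)*(r^3 - 9*r) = (r - 1)*(r + 3)*(r^2 - 3*r) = (r - 3)*(r - 1)*(r + 3)*(r)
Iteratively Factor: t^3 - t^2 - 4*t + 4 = (t - 1)*(t^2 - 4) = (t - 1)*(t + 2)*(t - 2)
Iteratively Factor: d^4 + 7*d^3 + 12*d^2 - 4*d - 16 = (d + 4)*(d^3 + 3*d^2 - 4) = (d + 2)*(d + 4)*(d^2 + d - 2) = (d + 2)^2*(d + 4)*(d - 1)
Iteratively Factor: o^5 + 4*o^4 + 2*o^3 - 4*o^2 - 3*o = (o)*(o^4 + 4*o^3 + 2*o^2 - 4*o - 3) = o*(o + 1)*(o^3 + 3*o^2 - o - 3) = o*(o + 1)*(o + 3)*(o^2 - 1) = o*(o + 1)^2*(o + 3)*(o - 1)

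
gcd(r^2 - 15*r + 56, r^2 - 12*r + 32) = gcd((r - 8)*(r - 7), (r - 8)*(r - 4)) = r - 8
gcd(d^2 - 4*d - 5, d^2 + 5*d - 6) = 1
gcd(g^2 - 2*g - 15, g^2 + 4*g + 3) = g + 3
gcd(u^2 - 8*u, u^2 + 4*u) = u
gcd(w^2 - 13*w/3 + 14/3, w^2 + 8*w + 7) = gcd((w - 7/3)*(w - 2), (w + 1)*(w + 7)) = 1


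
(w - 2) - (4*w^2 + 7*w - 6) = -4*w^2 - 6*w + 4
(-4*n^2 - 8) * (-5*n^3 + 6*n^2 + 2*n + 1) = 20*n^5 - 24*n^4 + 32*n^3 - 52*n^2 - 16*n - 8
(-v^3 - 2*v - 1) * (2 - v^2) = v^5 + v^2 - 4*v - 2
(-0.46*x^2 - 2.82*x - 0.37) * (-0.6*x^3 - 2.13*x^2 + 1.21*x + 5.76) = 0.276*x^5 + 2.6718*x^4 + 5.672*x^3 - 5.2737*x^2 - 16.6909*x - 2.1312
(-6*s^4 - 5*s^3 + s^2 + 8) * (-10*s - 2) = 60*s^5 + 62*s^4 - 2*s^2 - 80*s - 16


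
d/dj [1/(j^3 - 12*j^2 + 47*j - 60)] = (-3*j^2 + 24*j - 47)/(j^3 - 12*j^2 + 47*j - 60)^2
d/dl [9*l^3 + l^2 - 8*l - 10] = 27*l^2 + 2*l - 8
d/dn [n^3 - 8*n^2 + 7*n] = 3*n^2 - 16*n + 7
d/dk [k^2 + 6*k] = 2*k + 6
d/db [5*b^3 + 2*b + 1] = 15*b^2 + 2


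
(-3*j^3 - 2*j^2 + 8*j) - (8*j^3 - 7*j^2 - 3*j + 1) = -11*j^3 + 5*j^2 + 11*j - 1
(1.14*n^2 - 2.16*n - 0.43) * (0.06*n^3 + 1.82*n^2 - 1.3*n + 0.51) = 0.0684*n^5 + 1.9452*n^4 - 5.439*n^3 + 2.6068*n^2 - 0.5426*n - 0.2193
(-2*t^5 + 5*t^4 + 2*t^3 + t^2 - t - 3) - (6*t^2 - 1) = -2*t^5 + 5*t^4 + 2*t^3 - 5*t^2 - t - 2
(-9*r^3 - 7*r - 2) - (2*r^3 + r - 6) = -11*r^3 - 8*r + 4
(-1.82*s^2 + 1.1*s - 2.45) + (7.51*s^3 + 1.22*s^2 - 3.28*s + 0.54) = 7.51*s^3 - 0.6*s^2 - 2.18*s - 1.91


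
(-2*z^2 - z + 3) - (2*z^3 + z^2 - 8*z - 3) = -2*z^3 - 3*z^2 + 7*z + 6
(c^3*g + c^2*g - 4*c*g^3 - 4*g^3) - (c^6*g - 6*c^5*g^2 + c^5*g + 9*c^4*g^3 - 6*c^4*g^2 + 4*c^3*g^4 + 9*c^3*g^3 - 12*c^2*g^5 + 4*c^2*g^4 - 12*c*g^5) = -c^6*g + 6*c^5*g^2 - c^5*g - 9*c^4*g^3 + 6*c^4*g^2 - 4*c^3*g^4 - 9*c^3*g^3 + c^3*g + 12*c^2*g^5 - 4*c^2*g^4 + c^2*g + 12*c*g^5 - 4*c*g^3 - 4*g^3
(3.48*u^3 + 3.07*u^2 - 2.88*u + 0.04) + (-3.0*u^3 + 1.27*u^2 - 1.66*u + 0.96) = 0.48*u^3 + 4.34*u^2 - 4.54*u + 1.0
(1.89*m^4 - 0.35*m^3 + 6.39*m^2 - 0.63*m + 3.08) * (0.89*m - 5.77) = 1.6821*m^5 - 11.2168*m^4 + 7.7066*m^3 - 37.431*m^2 + 6.3763*m - 17.7716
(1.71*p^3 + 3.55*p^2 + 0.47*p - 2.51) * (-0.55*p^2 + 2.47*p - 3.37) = -0.9405*p^5 + 2.2712*p^4 + 2.7473*p^3 - 9.4221*p^2 - 7.7836*p + 8.4587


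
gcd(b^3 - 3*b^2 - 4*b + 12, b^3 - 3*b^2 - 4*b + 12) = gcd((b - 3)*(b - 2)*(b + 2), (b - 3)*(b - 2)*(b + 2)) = b^3 - 3*b^2 - 4*b + 12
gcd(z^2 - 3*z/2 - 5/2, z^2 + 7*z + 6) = z + 1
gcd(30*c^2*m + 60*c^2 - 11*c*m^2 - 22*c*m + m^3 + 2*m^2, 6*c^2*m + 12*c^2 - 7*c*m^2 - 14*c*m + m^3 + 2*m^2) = 6*c*m + 12*c - m^2 - 2*m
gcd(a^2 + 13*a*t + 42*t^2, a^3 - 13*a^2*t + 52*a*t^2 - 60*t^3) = 1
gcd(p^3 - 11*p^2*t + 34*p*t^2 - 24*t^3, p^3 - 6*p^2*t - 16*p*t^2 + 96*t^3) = p^2 - 10*p*t + 24*t^2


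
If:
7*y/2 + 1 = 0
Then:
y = -2/7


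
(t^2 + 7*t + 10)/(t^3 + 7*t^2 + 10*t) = 1/t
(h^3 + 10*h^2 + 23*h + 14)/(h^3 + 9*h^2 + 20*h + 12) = (h + 7)/(h + 6)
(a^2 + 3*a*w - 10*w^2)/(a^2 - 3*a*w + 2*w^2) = (-a - 5*w)/(-a + w)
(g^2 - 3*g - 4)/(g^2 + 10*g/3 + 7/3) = 3*(g - 4)/(3*g + 7)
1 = 1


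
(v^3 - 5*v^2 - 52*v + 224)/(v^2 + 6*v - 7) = (v^2 - 12*v + 32)/(v - 1)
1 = 1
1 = 1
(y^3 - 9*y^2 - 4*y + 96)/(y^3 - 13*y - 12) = (y - 8)/(y + 1)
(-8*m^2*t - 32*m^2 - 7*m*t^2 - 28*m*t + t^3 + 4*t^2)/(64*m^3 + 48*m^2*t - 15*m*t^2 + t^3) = (t + 4)/(-8*m + t)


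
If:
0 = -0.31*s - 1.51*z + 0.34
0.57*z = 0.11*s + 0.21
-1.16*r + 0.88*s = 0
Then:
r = -0.27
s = -0.36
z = 0.30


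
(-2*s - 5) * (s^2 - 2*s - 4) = -2*s^3 - s^2 + 18*s + 20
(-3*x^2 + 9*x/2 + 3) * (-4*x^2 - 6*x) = 12*x^4 - 39*x^2 - 18*x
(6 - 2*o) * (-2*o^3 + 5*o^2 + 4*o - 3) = 4*o^4 - 22*o^3 + 22*o^2 + 30*o - 18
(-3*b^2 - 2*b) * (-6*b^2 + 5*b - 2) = 18*b^4 - 3*b^3 - 4*b^2 + 4*b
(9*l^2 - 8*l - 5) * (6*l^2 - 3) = 54*l^4 - 48*l^3 - 57*l^2 + 24*l + 15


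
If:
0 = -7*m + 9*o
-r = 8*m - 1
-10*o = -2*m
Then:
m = 0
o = 0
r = 1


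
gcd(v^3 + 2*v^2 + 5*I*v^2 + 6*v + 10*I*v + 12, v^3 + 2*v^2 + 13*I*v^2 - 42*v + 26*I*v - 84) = v^2 + v*(2 + 6*I) + 12*I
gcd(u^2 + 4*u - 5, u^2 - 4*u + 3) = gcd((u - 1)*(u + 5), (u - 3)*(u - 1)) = u - 1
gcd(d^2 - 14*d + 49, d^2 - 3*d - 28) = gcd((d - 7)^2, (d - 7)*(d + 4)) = d - 7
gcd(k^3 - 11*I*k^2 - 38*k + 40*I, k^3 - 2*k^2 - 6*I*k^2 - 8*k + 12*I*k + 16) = k^2 - 6*I*k - 8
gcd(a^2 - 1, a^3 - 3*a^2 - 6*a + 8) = a - 1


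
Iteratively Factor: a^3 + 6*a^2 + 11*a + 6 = (a + 3)*(a^2 + 3*a + 2) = (a + 2)*(a + 3)*(a + 1)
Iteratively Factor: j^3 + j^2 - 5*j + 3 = (j - 1)*(j^2 + 2*j - 3) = (j - 1)*(j + 3)*(j - 1)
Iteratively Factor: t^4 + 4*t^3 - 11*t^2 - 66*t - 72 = (t - 4)*(t^3 + 8*t^2 + 21*t + 18) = (t - 4)*(t + 3)*(t^2 + 5*t + 6) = (t - 4)*(t + 2)*(t + 3)*(t + 3)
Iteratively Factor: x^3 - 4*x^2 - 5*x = (x + 1)*(x^2 - 5*x) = x*(x + 1)*(x - 5)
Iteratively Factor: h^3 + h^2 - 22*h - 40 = (h + 4)*(h^2 - 3*h - 10) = (h - 5)*(h + 4)*(h + 2)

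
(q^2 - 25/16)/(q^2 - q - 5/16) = (4*q + 5)/(4*q + 1)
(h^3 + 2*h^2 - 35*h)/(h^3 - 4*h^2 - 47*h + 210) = h/(h - 6)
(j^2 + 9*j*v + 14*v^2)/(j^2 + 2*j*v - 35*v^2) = (-j - 2*v)/(-j + 5*v)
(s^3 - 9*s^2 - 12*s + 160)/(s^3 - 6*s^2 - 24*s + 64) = (s - 5)/(s - 2)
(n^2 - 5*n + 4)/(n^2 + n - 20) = (n - 1)/(n + 5)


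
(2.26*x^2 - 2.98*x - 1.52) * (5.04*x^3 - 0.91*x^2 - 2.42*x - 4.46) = 11.3904*x^5 - 17.0758*x^4 - 10.4182*x^3 - 1.4848*x^2 + 16.9692*x + 6.7792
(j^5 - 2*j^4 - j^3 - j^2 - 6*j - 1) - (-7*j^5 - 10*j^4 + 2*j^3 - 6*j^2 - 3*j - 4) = 8*j^5 + 8*j^4 - 3*j^3 + 5*j^2 - 3*j + 3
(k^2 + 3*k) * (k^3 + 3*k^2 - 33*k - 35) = k^5 + 6*k^4 - 24*k^3 - 134*k^2 - 105*k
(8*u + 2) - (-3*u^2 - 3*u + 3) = 3*u^2 + 11*u - 1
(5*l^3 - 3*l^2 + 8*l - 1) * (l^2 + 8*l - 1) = 5*l^5 + 37*l^4 - 21*l^3 + 66*l^2 - 16*l + 1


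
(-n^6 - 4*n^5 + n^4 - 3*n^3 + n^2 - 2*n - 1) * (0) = 0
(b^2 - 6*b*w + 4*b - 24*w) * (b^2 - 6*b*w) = b^4 - 12*b^3*w + 4*b^3 + 36*b^2*w^2 - 48*b^2*w + 144*b*w^2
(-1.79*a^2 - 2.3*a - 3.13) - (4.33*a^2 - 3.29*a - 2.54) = -6.12*a^2 + 0.99*a - 0.59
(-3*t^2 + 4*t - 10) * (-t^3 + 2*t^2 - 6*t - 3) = 3*t^5 - 10*t^4 + 36*t^3 - 35*t^2 + 48*t + 30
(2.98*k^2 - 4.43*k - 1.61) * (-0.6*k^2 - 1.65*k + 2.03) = -1.788*k^4 - 2.259*k^3 + 14.3249*k^2 - 6.3364*k - 3.2683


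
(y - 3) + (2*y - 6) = 3*y - 9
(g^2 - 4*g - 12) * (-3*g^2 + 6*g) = -3*g^4 + 18*g^3 + 12*g^2 - 72*g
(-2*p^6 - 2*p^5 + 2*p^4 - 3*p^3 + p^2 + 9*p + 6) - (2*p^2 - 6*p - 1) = -2*p^6 - 2*p^5 + 2*p^4 - 3*p^3 - p^2 + 15*p + 7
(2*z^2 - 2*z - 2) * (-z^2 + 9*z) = -2*z^4 + 20*z^3 - 16*z^2 - 18*z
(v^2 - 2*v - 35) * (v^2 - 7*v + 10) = v^4 - 9*v^3 - 11*v^2 + 225*v - 350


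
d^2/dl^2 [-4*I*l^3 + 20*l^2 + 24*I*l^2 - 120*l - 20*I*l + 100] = -24*I*l + 40 + 48*I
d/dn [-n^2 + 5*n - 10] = 5 - 2*n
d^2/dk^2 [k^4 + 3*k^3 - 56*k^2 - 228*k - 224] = 12*k^2 + 18*k - 112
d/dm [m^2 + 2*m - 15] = 2*m + 2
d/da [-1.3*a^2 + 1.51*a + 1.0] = 1.51 - 2.6*a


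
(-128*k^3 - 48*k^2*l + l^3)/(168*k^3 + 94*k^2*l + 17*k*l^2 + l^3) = (-32*k^2 - 4*k*l + l^2)/(42*k^2 + 13*k*l + l^2)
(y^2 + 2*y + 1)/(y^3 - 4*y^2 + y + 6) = (y + 1)/(y^2 - 5*y + 6)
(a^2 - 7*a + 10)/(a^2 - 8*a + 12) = (a - 5)/(a - 6)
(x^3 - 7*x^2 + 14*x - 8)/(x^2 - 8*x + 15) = (x^3 - 7*x^2 + 14*x - 8)/(x^2 - 8*x + 15)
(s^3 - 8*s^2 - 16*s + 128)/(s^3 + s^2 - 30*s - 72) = (s^2 - 12*s + 32)/(s^2 - 3*s - 18)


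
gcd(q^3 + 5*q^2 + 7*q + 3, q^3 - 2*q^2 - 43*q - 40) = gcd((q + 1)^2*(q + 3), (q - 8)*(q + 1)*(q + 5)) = q + 1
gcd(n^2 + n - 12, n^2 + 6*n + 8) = n + 4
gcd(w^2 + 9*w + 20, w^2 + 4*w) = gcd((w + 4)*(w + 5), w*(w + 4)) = w + 4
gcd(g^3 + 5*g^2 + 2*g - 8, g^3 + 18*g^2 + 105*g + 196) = g + 4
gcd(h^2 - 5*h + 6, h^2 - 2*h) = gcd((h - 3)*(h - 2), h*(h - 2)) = h - 2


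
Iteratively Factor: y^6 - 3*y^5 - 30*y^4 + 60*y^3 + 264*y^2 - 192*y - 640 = (y - 5)*(y^5 + 2*y^4 - 20*y^3 - 40*y^2 + 64*y + 128) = (y - 5)*(y - 4)*(y^4 + 6*y^3 + 4*y^2 - 24*y - 32) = (y - 5)*(y - 4)*(y + 2)*(y^3 + 4*y^2 - 4*y - 16) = (y - 5)*(y - 4)*(y - 2)*(y + 2)*(y^2 + 6*y + 8) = (y - 5)*(y - 4)*(y - 2)*(y + 2)*(y + 4)*(y + 2)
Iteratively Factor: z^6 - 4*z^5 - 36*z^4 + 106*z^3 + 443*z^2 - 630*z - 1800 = (z - 5)*(z^5 + z^4 - 31*z^3 - 49*z^2 + 198*z + 360) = (z - 5)*(z - 3)*(z^4 + 4*z^3 - 19*z^2 - 106*z - 120) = (z - 5)*(z - 3)*(z + 4)*(z^3 - 19*z - 30) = (z - 5)*(z - 3)*(z + 3)*(z + 4)*(z^2 - 3*z - 10) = (z - 5)*(z - 3)*(z + 2)*(z + 3)*(z + 4)*(z - 5)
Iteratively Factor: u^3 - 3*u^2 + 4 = (u + 1)*(u^2 - 4*u + 4) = (u - 2)*(u + 1)*(u - 2)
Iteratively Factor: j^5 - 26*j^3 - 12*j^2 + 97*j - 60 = (j - 5)*(j^4 + 5*j^3 - j^2 - 17*j + 12) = (j - 5)*(j - 1)*(j^3 + 6*j^2 + 5*j - 12) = (j - 5)*(j - 1)*(j + 4)*(j^2 + 2*j - 3) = (j - 5)*(j - 1)*(j + 3)*(j + 4)*(j - 1)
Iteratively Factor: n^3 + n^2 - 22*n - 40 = (n + 4)*(n^2 - 3*n - 10) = (n - 5)*(n + 4)*(n + 2)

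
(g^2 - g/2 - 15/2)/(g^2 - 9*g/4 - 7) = 2*(-2*g^2 + g + 15)/(-4*g^2 + 9*g + 28)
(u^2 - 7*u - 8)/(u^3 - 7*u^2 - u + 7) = (u - 8)/(u^2 - 8*u + 7)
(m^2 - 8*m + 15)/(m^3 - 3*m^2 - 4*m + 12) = (m - 5)/(m^2 - 4)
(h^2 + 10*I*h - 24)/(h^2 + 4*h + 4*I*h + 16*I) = (h + 6*I)/(h + 4)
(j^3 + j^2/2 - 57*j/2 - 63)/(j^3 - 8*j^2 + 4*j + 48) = (2*j^2 + 13*j + 21)/(2*(j^2 - 2*j - 8))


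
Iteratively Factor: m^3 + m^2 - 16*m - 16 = (m + 4)*(m^2 - 3*m - 4) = (m + 1)*(m + 4)*(m - 4)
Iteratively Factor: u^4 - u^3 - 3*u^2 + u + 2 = (u + 1)*(u^3 - 2*u^2 - u + 2) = (u + 1)^2*(u^2 - 3*u + 2) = (u - 1)*(u + 1)^2*(u - 2)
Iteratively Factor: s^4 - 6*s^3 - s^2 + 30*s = (s - 5)*(s^3 - s^2 - 6*s) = (s - 5)*(s - 3)*(s^2 + 2*s) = s*(s - 5)*(s - 3)*(s + 2)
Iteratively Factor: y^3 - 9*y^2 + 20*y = (y - 5)*(y^2 - 4*y) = (y - 5)*(y - 4)*(y)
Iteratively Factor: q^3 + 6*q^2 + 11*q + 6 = (q + 3)*(q^2 + 3*q + 2) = (q + 2)*(q + 3)*(q + 1)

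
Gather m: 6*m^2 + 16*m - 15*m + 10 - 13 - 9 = 6*m^2 + m - 12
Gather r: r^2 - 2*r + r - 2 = r^2 - r - 2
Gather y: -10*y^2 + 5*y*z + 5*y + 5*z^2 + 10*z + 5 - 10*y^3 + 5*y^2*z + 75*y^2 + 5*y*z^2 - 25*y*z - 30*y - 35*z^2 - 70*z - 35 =-10*y^3 + y^2*(5*z + 65) + y*(5*z^2 - 20*z - 25) - 30*z^2 - 60*z - 30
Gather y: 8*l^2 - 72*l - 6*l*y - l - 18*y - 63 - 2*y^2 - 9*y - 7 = 8*l^2 - 73*l - 2*y^2 + y*(-6*l - 27) - 70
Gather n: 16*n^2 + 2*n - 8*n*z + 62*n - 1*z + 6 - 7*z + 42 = 16*n^2 + n*(64 - 8*z) - 8*z + 48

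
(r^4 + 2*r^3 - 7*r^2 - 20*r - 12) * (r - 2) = r^5 - 11*r^3 - 6*r^2 + 28*r + 24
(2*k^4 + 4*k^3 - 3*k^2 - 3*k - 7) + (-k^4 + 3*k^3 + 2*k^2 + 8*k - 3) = k^4 + 7*k^3 - k^2 + 5*k - 10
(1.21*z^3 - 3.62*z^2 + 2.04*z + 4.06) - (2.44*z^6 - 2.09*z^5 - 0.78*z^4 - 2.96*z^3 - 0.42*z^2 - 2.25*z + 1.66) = -2.44*z^6 + 2.09*z^5 + 0.78*z^4 + 4.17*z^3 - 3.2*z^2 + 4.29*z + 2.4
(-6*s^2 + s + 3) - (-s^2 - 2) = -5*s^2 + s + 5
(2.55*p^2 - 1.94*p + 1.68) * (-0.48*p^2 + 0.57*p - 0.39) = -1.224*p^4 + 2.3847*p^3 - 2.9067*p^2 + 1.7142*p - 0.6552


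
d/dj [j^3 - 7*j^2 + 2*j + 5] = 3*j^2 - 14*j + 2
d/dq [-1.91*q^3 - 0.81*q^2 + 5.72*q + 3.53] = -5.73*q^2 - 1.62*q + 5.72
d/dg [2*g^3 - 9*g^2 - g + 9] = 6*g^2 - 18*g - 1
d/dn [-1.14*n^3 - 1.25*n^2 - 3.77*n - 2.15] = -3.42*n^2 - 2.5*n - 3.77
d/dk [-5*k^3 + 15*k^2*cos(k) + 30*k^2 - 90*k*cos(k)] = -15*k^2*sin(k) - 15*k^2 + 90*k*sin(k) + 30*k*cos(k) + 60*k - 90*cos(k)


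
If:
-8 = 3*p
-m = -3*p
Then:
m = -8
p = -8/3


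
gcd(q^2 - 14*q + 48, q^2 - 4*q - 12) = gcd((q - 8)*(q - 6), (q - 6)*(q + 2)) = q - 6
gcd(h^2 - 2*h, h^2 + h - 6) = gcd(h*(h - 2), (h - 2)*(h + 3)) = h - 2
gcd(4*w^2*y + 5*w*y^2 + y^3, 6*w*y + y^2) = y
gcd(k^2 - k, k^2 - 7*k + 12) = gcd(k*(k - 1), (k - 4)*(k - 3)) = 1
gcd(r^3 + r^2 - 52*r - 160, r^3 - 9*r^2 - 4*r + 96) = r - 8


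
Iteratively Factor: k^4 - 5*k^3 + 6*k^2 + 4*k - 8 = (k - 2)*(k^3 - 3*k^2 + 4) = (k - 2)^2*(k^2 - k - 2) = (k - 2)^2*(k + 1)*(k - 2)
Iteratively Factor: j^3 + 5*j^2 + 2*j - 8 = (j + 2)*(j^2 + 3*j - 4) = (j + 2)*(j + 4)*(j - 1)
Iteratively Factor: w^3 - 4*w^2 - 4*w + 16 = (w - 4)*(w^2 - 4) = (w - 4)*(w + 2)*(w - 2)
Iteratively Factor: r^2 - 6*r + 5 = (r - 1)*(r - 5)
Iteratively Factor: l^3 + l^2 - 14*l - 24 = (l - 4)*(l^2 + 5*l + 6) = (l - 4)*(l + 2)*(l + 3)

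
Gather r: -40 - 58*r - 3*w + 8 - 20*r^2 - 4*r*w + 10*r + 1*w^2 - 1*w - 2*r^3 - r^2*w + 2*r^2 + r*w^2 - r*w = -2*r^3 + r^2*(-w - 18) + r*(w^2 - 5*w - 48) + w^2 - 4*w - 32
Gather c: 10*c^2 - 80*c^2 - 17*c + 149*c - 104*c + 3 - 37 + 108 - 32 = -70*c^2 + 28*c + 42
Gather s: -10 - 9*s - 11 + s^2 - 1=s^2 - 9*s - 22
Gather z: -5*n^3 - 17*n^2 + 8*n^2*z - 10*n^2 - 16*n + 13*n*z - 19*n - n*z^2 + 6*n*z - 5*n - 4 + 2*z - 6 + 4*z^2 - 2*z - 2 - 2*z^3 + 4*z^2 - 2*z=-5*n^3 - 27*n^2 - 40*n - 2*z^3 + z^2*(8 - n) + z*(8*n^2 + 19*n - 2) - 12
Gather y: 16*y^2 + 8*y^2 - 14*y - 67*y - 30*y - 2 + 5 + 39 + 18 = 24*y^2 - 111*y + 60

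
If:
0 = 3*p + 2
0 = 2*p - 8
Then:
No Solution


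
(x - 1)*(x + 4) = x^2 + 3*x - 4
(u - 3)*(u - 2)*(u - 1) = u^3 - 6*u^2 + 11*u - 6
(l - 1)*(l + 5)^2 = l^3 + 9*l^2 + 15*l - 25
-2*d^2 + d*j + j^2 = (-d + j)*(2*d + j)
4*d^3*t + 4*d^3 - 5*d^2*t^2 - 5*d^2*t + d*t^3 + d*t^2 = (-4*d + t)*(-d + t)*(d*t + d)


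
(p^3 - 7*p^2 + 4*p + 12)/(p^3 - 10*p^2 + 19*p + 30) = (p - 2)/(p - 5)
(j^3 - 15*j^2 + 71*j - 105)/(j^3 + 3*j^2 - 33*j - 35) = (j^2 - 10*j + 21)/(j^2 + 8*j + 7)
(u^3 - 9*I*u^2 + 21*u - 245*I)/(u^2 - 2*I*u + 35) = u - 7*I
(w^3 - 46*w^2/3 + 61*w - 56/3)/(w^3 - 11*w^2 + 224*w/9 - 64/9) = 3*(w - 7)/(3*w - 8)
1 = 1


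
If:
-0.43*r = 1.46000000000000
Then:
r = -3.40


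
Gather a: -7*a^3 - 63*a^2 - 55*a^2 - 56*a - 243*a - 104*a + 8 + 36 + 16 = -7*a^3 - 118*a^2 - 403*a + 60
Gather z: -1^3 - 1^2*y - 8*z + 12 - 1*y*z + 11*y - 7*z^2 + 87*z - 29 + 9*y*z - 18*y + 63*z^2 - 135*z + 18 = -8*y + 56*z^2 + z*(8*y - 56)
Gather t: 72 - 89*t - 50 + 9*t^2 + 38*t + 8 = 9*t^2 - 51*t + 30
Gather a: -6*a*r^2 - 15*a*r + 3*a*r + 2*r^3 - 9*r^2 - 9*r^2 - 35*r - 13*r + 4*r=a*(-6*r^2 - 12*r) + 2*r^3 - 18*r^2 - 44*r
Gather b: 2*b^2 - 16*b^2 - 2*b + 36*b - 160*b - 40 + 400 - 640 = -14*b^2 - 126*b - 280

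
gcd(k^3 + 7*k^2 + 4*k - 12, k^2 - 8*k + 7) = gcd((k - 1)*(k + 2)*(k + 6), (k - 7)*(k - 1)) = k - 1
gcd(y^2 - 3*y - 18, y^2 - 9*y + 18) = y - 6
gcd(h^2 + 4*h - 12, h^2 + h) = 1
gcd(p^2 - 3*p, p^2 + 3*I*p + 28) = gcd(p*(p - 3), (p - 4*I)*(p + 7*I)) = 1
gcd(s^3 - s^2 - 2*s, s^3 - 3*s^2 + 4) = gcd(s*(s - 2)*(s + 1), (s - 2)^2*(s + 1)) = s^2 - s - 2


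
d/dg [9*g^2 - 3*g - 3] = 18*g - 3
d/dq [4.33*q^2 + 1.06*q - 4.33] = 8.66*q + 1.06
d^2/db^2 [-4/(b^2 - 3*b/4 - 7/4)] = 32*(-16*b^2 + 12*b + (8*b - 3)^2 + 28)/(-4*b^2 + 3*b + 7)^3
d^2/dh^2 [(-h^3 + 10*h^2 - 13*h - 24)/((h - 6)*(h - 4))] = 2*(11*h^3 - 72*h^2 - 72*h + 816)/(h^6 - 30*h^5 + 372*h^4 - 2440*h^3 + 8928*h^2 - 17280*h + 13824)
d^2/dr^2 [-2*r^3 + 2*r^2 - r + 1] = 4 - 12*r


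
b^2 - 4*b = b*(b - 4)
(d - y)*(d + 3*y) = d^2 + 2*d*y - 3*y^2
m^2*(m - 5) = m^3 - 5*m^2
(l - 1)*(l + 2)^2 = l^3 + 3*l^2 - 4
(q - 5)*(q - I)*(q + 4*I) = q^3 - 5*q^2 + 3*I*q^2 + 4*q - 15*I*q - 20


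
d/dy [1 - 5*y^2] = -10*y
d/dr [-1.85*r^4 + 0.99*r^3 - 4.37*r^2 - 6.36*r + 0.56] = -7.4*r^3 + 2.97*r^2 - 8.74*r - 6.36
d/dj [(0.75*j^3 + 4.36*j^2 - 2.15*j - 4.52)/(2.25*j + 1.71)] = (3.375*j^3 + 13.6575*j^2 + 14.9112*j + 6.4935)/(5.0625*j^2 + 7.695*j + 2.9241)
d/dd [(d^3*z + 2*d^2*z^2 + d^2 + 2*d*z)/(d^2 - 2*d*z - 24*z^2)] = z*(d^4 - 4*d^3*z - 76*d^2*z^2 - 4*d^2 - 96*d*z^3 - 48*d*z - 48*z^2)/(d^4 - 4*d^3*z - 44*d^2*z^2 + 96*d*z^3 + 576*z^4)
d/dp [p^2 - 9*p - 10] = 2*p - 9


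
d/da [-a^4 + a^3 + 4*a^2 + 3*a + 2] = -4*a^3 + 3*a^2 + 8*a + 3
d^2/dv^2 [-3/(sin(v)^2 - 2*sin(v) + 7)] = 6*(2*sin(v)^4 - 3*sin(v)^3 - 15*sin(v)^2 + 13*sin(v) + 3)/(sin(v)^2 - 2*sin(v) + 7)^3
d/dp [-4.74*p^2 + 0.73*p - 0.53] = 0.73 - 9.48*p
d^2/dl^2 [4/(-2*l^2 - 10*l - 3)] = 16*(2*l^2 + 10*l - 2*(2*l + 5)^2 + 3)/(2*l^2 + 10*l + 3)^3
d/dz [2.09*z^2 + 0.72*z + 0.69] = 4.18*z + 0.72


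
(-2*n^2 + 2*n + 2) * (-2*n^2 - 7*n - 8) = 4*n^4 + 10*n^3 - 2*n^2 - 30*n - 16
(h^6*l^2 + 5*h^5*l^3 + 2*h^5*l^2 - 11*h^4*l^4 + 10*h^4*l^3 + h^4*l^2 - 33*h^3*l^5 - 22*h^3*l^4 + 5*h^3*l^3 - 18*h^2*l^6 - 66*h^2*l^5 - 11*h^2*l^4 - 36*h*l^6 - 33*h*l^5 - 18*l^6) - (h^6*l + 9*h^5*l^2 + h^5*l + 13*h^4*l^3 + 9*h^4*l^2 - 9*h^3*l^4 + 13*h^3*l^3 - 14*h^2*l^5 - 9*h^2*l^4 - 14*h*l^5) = h^6*l^2 - h^6*l + 5*h^5*l^3 - 7*h^5*l^2 - h^5*l - 11*h^4*l^4 - 3*h^4*l^3 - 8*h^4*l^2 - 33*h^3*l^5 - 13*h^3*l^4 - 8*h^3*l^3 - 18*h^2*l^6 - 52*h^2*l^5 - 2*h^2*l^4 - 36*h*l^6 - 19*h*l^5 - 18*l^6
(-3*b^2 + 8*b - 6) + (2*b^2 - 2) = -b^2 + 8*b - 8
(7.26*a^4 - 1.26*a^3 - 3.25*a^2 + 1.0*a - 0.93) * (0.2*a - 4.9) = 1.452*a^5 - 35.826*a^4 + 5.524*a^3 + 16.125*a^2 - 5.086*a + 4.557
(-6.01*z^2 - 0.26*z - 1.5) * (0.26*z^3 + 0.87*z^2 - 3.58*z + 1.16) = -1.5626*z^5 - 5.2963*z^4 + 20.8996*z^3 - 7.3458*z^2 + 5.0684*z - 1.74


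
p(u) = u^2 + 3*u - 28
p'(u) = 2*u + 3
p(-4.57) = -20.83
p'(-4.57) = -6.14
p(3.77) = -2.48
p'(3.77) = 10.54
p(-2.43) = -29.39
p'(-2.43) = -1.86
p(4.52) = 5.99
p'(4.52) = 12.04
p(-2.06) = -29.94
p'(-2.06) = -1.12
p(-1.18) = -30.15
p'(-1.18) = 0.64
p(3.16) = -8.53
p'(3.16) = 9.32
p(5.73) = 22.02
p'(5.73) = 14.46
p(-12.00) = 80.00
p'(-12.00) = -21.00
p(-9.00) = 26.00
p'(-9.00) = -15.00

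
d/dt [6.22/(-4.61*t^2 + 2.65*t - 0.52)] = (57.3484*t - 16.483)/(4.61*t^2 - 2.65*t + 0.52)^2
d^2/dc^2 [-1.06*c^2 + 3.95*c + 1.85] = -2.12000000000000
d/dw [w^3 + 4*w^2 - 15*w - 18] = 3*w^2 + 8*w - 15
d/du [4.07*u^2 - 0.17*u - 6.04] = 8.14*u - 0.17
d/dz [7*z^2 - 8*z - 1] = 14*z - 8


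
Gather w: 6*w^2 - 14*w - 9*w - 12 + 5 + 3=6*w^2 - 23*w - 4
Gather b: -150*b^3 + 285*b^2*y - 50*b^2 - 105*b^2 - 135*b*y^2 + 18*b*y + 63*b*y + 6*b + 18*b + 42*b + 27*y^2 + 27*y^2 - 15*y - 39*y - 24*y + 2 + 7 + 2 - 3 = -150*b^3 + b^2*(285*y - 155) + b*(-135*y^2 + 81*y + 66) + 54*y^2 - 78*y + 8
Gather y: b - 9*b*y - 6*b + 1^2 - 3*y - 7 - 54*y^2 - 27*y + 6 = -5*b - 54*y^2 + y*(-9*b - 30)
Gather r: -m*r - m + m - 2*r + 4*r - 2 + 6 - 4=r*(2 - m)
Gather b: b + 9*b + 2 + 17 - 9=10*b + 10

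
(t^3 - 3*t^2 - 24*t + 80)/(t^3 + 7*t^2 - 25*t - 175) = (t^2 - 8*t + 16)/(t^2 + 2*t - 35)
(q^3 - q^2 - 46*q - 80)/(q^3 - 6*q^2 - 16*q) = (q + 5)/q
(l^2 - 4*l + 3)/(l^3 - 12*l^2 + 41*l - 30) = (l - 3)/(l^2 - 11*l + 30)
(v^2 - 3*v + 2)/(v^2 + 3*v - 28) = (v^2 - 3*v + 2)/(v^2 + 3*v - 28)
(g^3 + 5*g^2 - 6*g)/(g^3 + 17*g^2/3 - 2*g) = 3*(g - 1)/(3*g - 1)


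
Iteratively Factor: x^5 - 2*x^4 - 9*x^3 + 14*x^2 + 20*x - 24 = (x - 1)*(x^4 - x^3 - 10*x^2 + 4*x + 24) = (x - 2)*(x - 1)*(x^3 + x^2 - 8*x - 12) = (x - 3)*(x - 2)*(x - 1)*(x^2 + 4*x + 4) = (x - 3)*(x - 2)*(x - 1)*(x + 2)*(x + 2)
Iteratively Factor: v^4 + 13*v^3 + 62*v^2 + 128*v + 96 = (v + 4)*(v^3 + 9*v^2 + 26*v + 24) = (v + 3)*(v + 4)*(v^2 + 6*v + 8) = (v + 3)*(v + 4)^2*(v + 2)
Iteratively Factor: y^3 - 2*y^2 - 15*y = (y - 5)*(y^2 + 3*y) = (y - 5)*(y + 3)*(y)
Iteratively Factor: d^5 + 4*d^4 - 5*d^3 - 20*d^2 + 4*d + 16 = (d + 4)*(d^4 - 5*d^2 + 4) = (d - 1)*(d + 4)*(d^3 + d^2 - 4*d - 4) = (d - 1)*(d + 2)*(d + 4)*(d^2 - d - 2) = (d - 1)*(d + 1)*(d + 2)*(d + 4)*(d - 2)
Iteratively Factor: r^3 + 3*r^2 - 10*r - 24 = (r - 3)*(r^2 + 6*r + 8) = (r - 3)*(r + 4)*(r + 2)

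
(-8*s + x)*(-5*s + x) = 40*s^2 - 13*s*x + x^2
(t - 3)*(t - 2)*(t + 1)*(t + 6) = t^4 + 2*t^3 - 23*t^2 + 12*t + 36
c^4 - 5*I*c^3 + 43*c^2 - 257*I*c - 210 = (c - 6*I)*(c - 5*I)*(c - I)*(c + 7*I)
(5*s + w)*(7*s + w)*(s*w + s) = 35*s^3*w + 35*s^3 + 12*s^2*w^2 + 12*s^2*w + s*w^3 + s*w^2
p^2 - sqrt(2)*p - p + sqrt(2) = (p - 1)*(p - sqrt(2))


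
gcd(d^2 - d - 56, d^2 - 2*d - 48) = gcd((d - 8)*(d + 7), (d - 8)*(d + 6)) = d - 8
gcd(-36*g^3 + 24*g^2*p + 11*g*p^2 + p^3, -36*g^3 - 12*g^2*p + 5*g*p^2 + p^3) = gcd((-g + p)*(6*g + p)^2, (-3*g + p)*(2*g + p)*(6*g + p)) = 6*g + p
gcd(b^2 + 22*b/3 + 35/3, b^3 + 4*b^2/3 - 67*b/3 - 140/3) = b + 7/3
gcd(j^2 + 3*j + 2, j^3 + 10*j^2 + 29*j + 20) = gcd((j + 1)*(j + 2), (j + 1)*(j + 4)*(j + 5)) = j + 1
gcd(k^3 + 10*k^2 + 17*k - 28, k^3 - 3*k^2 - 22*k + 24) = k^2 + 3*k - 4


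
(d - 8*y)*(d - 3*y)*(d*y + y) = d^3*y - 11*d^2*y^2 + d^2*y + 24*d*y^3 - 11*d*y^2 + 24*y^3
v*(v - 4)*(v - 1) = v^3 - 5*v^2 + 4*v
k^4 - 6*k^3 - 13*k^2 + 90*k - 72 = (k - 6)*(k - 3)*(k - 1)*(k + 4)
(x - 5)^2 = x^2 - 10*x + 25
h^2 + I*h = h*(h + I)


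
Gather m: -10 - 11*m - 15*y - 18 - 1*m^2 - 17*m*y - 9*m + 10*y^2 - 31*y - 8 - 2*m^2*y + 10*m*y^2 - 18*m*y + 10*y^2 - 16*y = m^2*(-2*y - 1) + m*(10*y^2 - 35*y - 20) + 20*y^2 - 62*y - 36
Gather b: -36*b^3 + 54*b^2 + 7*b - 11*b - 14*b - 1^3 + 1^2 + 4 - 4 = -36*b^3 + 54*b^2 - 18*b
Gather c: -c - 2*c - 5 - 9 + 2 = -3*c - 12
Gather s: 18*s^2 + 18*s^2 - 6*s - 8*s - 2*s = 36*s^2 - 16*s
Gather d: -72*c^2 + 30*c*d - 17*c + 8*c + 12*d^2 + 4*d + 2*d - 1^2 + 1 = -72*c^2 - 9*c + 12*d^2 + d*(30*c + 6)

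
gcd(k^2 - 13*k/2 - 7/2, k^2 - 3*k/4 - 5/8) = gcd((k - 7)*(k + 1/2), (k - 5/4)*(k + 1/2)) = k + 1/2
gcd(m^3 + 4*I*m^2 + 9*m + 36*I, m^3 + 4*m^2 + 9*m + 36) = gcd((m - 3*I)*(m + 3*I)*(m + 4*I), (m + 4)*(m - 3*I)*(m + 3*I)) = m^2 + 9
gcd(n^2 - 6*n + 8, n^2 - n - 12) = n - 4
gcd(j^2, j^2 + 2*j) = j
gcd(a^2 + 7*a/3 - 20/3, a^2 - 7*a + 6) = 1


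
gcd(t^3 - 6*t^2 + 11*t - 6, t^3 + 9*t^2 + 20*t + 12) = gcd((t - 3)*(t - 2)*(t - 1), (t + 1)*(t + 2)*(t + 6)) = 1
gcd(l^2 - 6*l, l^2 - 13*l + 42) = l - 6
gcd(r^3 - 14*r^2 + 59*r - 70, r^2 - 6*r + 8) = r - 2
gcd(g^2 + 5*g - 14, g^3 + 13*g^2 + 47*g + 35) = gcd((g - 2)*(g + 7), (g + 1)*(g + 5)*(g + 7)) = g + 7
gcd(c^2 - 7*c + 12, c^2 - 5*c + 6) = c - 3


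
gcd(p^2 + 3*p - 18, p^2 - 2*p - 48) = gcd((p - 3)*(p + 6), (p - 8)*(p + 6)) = p + 6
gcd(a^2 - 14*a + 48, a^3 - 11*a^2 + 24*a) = a - 8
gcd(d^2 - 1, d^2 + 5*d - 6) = d - 1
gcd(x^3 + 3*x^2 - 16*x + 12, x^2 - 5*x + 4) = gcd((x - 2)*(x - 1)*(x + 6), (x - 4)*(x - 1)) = x - 1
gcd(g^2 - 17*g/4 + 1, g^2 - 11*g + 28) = g - 4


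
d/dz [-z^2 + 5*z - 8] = 5 - 2*z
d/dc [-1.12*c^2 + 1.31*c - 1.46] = 1.31 - 2.24*c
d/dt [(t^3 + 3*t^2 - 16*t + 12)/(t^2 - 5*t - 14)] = (t^4 - 10*t^3 - 41*t^2 - 108*t + 284)/(t^4 - 10*t^3 - 3*t^2 + 140*t + 196)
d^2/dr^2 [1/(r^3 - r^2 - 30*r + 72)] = 2*((1 - 3*r)*(r^3 - r^2 - 30*r + 72) + (-3*r^2 + 2*r + 30)^2)/(r^3 - r^2 - 30*r + 72)^3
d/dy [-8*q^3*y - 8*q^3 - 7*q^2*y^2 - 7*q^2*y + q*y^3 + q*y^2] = q*(-8*q^2 - 14*q*y - 7*q + 3*y^2 + 2*y)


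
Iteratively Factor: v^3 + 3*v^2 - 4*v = (v)*(v^2 + 3*v - 4) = v*(v - 1)*(v + 4)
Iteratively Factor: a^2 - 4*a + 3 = (a - 3)*(a - 1)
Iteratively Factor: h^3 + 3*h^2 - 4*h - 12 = (h + 2)*(h^2 + h - 6) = (h + 2)*(h + 3)*(h - 2)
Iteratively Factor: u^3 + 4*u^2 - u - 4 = (u + 1)*(u^2 + 3*u - 4) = (u + 1)*(u + 4)*(u - 1)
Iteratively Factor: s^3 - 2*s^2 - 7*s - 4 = (s + 1)*(s^2 - 3*s - 4) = (s - 4)*(s + 1)*(s + 1)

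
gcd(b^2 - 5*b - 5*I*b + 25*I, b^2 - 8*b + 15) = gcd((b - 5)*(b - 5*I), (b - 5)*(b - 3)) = b - 5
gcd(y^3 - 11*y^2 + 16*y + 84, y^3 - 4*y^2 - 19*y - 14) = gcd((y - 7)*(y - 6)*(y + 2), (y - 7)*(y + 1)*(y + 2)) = y^2 - 5*y - 14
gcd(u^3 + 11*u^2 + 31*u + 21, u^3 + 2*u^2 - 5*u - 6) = u^2 + 4*u + 3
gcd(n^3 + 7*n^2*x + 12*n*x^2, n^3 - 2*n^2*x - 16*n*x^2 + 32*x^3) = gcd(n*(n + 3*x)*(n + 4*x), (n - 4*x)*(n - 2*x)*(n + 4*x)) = n + 4*x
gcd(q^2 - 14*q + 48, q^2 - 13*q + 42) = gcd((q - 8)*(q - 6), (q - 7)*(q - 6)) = q - 6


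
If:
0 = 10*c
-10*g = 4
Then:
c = 0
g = -2/5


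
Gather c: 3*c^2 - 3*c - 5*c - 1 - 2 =3*c^2 - 8*c - 3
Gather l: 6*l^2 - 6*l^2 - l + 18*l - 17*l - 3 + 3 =0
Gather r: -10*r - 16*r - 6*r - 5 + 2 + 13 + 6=16 - 32*r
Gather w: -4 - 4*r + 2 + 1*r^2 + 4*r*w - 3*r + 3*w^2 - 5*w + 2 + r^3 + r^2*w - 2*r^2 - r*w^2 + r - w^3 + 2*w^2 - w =r^3 - r^2 - 6*r - w^3 + w^2*(5 - r) + w*(r^2 + 4*r - 6)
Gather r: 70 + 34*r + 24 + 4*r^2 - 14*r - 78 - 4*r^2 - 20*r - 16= 0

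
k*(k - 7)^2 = k^3 - 14*k^2 + 49*k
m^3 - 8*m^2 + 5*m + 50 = (m - 5)^2*(m + 2)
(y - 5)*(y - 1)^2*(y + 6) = y^4 - y^3 - 31*y^2 + 61*y - 30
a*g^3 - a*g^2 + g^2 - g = g*(g - 1)*(a*g + 1)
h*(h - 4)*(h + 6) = h^3 + 2*h^2 - 24*h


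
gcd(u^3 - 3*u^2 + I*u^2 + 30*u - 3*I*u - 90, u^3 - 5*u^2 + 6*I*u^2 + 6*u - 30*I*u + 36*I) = u^2 + u*(-3 + 6*I) - 18*I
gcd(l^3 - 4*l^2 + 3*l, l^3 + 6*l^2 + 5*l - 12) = l - 1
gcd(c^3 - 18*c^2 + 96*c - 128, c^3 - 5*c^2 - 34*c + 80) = c^2 - 10*c + 16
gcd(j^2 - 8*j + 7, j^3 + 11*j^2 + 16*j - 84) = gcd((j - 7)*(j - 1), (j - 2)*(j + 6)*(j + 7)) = 1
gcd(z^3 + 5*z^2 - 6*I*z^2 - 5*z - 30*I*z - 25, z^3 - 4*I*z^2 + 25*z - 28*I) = z - I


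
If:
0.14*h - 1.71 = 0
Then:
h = 12.21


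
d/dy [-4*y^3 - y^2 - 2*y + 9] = -12*y^2 - 2*y - 2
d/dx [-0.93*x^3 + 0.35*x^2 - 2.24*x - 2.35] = -2.79*x^2 + 0.7*x - 2.24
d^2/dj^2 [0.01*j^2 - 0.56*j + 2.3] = 0.0200000000000000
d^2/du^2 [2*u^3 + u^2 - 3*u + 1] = 12*u + 2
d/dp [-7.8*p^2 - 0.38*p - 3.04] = -15.6*p - 0.38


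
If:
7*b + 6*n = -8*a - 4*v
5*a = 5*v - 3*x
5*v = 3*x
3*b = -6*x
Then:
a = 0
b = -2*x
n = 29*x/15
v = 3*x/5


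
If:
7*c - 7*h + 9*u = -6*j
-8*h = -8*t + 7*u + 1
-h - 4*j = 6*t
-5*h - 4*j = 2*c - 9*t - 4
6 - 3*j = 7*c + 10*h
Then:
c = 14229/24607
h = 3360/24607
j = 4813/24607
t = -11306/73821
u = -34987/73821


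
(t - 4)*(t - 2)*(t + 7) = t^3 + t^2 - 34*t + 56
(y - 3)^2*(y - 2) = y^3 - 8*y^2 + 21*y - 18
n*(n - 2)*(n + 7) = n^3 + 5*n^2 - 14*n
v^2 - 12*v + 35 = (v - 7)*(v - 5)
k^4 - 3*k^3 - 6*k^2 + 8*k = k*(k - 4)*(k - 1)*(k + 2)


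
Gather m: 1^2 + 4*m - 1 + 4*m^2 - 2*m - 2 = 4*m^2 + 2*m - 2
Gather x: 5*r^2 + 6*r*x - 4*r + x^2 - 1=5*r^2 + 6*r*x - 4*r + x^2 - 1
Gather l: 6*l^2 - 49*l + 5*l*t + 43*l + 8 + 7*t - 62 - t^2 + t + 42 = 6*l^2 + l*(5*t - 6) - t^2 + 8*t - 12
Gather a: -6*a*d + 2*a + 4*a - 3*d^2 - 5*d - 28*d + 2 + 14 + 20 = a*(6 - 6*d) - 3*d^2 - 33*d + 36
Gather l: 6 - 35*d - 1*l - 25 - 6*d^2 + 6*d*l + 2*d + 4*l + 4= -6*d^2 - 33*d + l*(6*d + 3) - 15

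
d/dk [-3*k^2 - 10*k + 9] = -6*k - 10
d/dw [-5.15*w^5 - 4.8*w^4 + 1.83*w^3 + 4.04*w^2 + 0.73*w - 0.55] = -25.75*w^4 - 19.2*w^3 + 5.49*w^2 + 8.08*w + 0.73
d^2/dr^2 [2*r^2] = 4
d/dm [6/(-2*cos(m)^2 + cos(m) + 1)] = 6*(1 - 4*cos(m))*sin(m)/(cos(m) - cos(2*m))^2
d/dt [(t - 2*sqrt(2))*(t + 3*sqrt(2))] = 2*t + sqrt(2)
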